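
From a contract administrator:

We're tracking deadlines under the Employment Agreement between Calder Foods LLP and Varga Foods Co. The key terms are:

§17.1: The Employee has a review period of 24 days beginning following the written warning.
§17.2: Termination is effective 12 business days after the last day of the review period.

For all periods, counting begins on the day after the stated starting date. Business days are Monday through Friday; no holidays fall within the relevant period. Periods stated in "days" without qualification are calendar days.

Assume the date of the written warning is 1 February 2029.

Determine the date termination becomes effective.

13 March 2029

The last day of the review period: 24 calendar days after 1 February 2029 is 25 February 2029.
The date termination becomes effective: 12 business days after Sunday, 25 February 2029, skipping weekends — Feb 26, Feb 27, Feb 28, Mar 1, …, Mar 9, Mar 12, Mar 13 — lands on Tuesday, 13 March 2029.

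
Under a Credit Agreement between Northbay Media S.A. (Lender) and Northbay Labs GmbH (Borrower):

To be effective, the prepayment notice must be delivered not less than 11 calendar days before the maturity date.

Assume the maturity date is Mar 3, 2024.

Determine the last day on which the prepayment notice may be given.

Feb 21, 2024

Counting back 11 calendar days from Mar 3, 2024 gives Feb 21, 2024.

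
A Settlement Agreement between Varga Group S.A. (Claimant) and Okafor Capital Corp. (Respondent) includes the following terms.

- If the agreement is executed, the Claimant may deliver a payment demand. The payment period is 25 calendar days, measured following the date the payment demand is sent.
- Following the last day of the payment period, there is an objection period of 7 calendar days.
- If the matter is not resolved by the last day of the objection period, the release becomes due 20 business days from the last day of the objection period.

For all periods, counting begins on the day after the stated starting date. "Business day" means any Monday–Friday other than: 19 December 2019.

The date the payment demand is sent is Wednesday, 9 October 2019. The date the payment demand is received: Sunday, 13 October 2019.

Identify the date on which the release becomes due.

6 December 2019

The last day of the payment period: 25 calendar days after 9 October 2019 is 3 November 2019.
Adding 7 calendar days to 3 November 2019 gives 10 November 2019, which is the last day of the objection period.
The date on which the release becomes due: counting 20 business days from Sunday, 10 November 2019 (Nov 11, Nov 12, Nov 13, Nov 14, …, Dec 4, Dec 5, Dec 6, skipping weekends) reaches Friday, 6 December 2019.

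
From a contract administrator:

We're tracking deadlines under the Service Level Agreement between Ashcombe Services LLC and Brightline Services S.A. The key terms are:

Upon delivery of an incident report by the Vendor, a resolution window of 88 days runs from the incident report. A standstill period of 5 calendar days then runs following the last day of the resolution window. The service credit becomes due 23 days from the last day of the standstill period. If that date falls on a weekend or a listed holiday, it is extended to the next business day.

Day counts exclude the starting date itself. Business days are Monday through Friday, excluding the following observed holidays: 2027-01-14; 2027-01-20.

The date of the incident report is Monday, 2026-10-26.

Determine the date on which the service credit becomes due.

The last day of the resolution window: 2026-10-26 + 88 days = 2027-01-22.
The last day of the standstill period: 2027-01-22 + 5 days = 2027-01-27.
The date on which the service credit becomes due: 2027-01-27 + 23 days = 2027-02-19. 2027-02-19 is a Friday and is not a listed holiday, so no roll-forward applies.

2027-02-19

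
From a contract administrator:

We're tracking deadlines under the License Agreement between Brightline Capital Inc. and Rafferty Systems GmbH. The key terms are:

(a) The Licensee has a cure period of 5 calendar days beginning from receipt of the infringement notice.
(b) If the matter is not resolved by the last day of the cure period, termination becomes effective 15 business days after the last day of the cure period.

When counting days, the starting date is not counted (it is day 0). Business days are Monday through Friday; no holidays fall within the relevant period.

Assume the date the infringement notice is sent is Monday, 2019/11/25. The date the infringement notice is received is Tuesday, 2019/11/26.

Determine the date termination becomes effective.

Adding 5 calendar days to 2019/11/26 gives 2019/12/01, which is the last day of the cure period.
The date termination becomes effective: counting 15 business days from Sunday, 2019/12/01 (Dec 2, Dec 3, Dec 4, Dec 5, …, Dec 18, Dec 19, Dec 20, skipping weekends) reaches Friday, 2019/12/20.

2019/12/20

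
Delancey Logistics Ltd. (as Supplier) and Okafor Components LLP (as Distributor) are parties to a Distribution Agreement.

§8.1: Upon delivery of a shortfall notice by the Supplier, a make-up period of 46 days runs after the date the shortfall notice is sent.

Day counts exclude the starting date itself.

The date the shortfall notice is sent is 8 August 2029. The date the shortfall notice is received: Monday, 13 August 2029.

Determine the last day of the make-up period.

23 September 2029

The last day of the make-up period: 8 August 2029 + 46 days = 23 September 2029.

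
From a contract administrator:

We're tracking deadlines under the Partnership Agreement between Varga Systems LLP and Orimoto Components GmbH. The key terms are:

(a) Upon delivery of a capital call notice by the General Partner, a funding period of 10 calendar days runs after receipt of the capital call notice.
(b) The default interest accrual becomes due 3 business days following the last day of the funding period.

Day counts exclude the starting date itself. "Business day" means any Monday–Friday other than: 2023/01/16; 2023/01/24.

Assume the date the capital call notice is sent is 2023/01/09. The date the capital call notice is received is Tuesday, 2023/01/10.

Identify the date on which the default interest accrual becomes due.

2023/01/26

Adding 10 calendar days to 2023/01/10 gives 2023/01/20, which is the last day of the funding period.
The date on which the default interest accrual becomes due: 3 business days after Friday, 2023/01/20, skipping weekends and the listed holiday on Jan 24 — Jan 23, Jan 25, Jan 26 — lands on Thursday, 2023/01/26.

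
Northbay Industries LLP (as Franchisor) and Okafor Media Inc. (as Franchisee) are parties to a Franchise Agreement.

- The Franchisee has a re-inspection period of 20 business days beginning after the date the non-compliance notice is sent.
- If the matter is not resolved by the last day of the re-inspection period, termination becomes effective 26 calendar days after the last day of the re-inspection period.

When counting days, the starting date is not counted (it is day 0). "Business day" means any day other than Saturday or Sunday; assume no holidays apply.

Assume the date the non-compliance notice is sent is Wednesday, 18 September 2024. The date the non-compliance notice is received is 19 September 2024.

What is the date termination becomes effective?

11 November 2024

The last day of the re-inspection period: counting 20 business days from Wednesday, 18 September 2024 (Sep 19, Sep 20, Sep 23, Sep 24, …, Oct 14, Oct 15, Oct 16, skipping weekends) reaches Wednesday, 16 October 2024.
The date termination becomes effective: 26 calendar days after 16 October 2024 is 11 November 2024.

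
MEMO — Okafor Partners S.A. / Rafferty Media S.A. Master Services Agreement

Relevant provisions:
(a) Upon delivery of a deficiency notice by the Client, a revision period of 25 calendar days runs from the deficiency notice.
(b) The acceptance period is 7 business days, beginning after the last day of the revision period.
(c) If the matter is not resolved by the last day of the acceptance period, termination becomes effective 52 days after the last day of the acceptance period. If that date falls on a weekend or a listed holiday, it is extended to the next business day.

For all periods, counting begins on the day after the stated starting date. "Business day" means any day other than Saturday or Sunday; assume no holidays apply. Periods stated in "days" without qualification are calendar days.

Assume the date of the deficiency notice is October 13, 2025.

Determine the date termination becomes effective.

January 9, 2026

The last day of the revision period: 25 calendar days after October 13, 2025 is November 7, 2025.
The last day of the acceptance period: counting 7 business days from Friday, November 7, 2025 (Nov 10, Nov 11, Nov 12, Nov 13, Nov 14, Nov 17, Nov 18, skipping weekends) reaches Tuesday, November 18, 2025.
The date termination becomes effective: November 18, 2025 + 52 days = January 9, 2026. January 9, 2026 is a Friday, so no roll-forward applies.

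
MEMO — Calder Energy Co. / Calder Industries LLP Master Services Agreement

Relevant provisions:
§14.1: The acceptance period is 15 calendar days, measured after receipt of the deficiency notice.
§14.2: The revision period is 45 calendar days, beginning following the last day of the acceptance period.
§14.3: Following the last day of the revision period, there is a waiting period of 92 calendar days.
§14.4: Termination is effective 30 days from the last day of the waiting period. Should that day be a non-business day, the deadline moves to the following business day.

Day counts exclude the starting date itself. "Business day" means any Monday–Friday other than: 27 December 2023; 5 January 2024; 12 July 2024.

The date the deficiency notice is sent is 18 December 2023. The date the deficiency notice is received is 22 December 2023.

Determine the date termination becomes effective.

The last day of the acceptance period: 22 December 2023 + 15 days = 6 January 2024.
Adding 45 calendar days to 6 January 2024 gives 20 February 2024, which is the last day of the revision period.
Adding 92 calendar days to 20 February 2024 gives 22 May 2024, which is the last day of the waiting period.
Adding 30 calendar days to 22 May 2024 gives 21 June 2024, which is the date termination becomes effective. 21 June 2024 is a Friday and is not a listed holiday, so no roll-forward applies.

21 June 2024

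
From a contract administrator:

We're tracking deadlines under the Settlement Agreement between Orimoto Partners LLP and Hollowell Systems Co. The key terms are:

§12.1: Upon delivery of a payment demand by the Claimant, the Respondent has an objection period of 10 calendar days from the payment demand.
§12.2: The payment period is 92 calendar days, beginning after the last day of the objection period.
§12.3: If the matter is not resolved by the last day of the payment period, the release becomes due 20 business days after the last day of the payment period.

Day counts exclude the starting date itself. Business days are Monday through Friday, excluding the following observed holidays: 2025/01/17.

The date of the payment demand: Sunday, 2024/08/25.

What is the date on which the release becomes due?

2025/01/02

Adding 10 calendar days to 2024/08/25 gives 2024/09/04, which is the last day of the objection period.
Adding 92 calendar days to 2024/09/04 gives 2024/12/05, which is the last day of the payment period.
The date on which the release becomes due: 20 business days after Thursday, 2024/12/05, skipping weekends — Dec 6, Dec 9, Dec 10, Dec 11, …, Dec 31, Jan 1, Jan 2 — lands on Thursday, 2025/01/02.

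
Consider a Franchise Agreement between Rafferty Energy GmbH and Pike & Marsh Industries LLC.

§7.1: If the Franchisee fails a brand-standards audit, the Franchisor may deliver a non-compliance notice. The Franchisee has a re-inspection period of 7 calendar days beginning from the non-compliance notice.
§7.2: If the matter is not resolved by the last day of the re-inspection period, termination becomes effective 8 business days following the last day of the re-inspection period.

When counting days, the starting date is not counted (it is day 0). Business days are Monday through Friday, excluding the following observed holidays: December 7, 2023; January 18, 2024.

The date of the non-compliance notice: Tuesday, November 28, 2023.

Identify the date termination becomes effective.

The last day of the re-inspection period: November 28, 2023 + 7 days = December 5, 2023.
The date termination becomes effective: 8 business days after Tuesday, December 5, 2023, skipping weekends and the listed holiday on Dec 7 — Dec 6, Dec 8, Dec 11, Dec 12, Dec 13, Dec 14, Dec 15, Dec 18 — lands on Monday, December 18, 2023.

December 18, 2023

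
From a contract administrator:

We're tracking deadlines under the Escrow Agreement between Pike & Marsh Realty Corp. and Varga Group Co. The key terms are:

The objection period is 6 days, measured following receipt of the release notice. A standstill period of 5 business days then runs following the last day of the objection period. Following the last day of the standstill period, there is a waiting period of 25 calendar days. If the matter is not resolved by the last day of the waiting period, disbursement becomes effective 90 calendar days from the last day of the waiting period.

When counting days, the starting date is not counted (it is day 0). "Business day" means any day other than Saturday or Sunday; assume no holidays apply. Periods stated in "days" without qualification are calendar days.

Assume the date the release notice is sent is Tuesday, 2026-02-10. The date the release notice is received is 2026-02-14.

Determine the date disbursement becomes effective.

Adding 6 calendar days to 2026-02-14 gives 2026-02-20, which is the last day of the objection period.
From Friday, 2026-02-20, 5 business days (Feb 23, Feb 24, Feb 25, Feb 26, Feb 27, skipping weekends) brings us to Friday, 2026-02-27, which is the last day of the standstill period.
The last day of the waiting period: 2026-02-27 + 25 days = 2026-03-24.
The date disbursement becomes effective: 90 calendar days after 2026-03-24 is 2026-06-22.

2026-06-22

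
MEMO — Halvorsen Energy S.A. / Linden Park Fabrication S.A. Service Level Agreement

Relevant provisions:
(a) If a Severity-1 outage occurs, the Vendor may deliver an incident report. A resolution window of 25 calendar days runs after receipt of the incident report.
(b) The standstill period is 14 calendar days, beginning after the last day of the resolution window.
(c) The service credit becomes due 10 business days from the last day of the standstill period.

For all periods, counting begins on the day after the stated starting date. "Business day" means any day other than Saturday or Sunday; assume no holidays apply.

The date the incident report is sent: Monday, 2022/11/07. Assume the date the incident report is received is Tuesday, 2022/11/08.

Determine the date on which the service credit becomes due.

2022/12/30

The last day of the resolution window: 2022/11/08 + 25 days = 2022/12/03.
Adding 14 calendar days to 2022/12/03 gives 2022/12/17, which is the last day of the standstill period.
The date on which the service credit becomes due: counting 10 business days from Saturday, 2022/12/17 (Dec 19, Dec 20, Dec 21, Dec 22, Dec 23, Dec 26, Dec 27, Dec 28, Dec 29, Dec 30, skipping weekends) reaches Friday, 2022/12/30.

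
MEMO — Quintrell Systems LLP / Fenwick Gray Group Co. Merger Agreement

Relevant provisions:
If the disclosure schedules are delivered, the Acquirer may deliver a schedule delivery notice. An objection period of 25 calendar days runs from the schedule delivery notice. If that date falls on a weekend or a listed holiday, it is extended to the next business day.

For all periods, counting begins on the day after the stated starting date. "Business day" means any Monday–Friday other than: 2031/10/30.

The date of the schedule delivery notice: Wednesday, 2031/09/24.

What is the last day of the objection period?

2031/10/20

The last day of the objection period: 25 calendar days after 2031/09/24 is 2031/10/19. That falls on a Sunday, so it rolls to the next business day, Monday, 2031/10/20.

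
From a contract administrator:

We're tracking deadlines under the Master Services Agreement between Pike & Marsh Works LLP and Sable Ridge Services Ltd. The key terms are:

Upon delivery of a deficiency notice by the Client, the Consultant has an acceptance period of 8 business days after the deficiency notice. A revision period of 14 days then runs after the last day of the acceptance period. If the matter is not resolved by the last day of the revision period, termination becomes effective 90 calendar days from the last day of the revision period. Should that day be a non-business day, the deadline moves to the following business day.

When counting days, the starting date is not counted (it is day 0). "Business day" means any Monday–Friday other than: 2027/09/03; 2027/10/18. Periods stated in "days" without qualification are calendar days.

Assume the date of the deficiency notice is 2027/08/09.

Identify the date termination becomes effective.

2027/12/01

The last day of the acceptance period: counting 8 business days from Monday, 2027/08/09 (Aug 10, Aug 11, Aug 12, Aug 13, Aug 16, Aug 17, Aug 18, Aug 19, skipping weekends) reaches Thursday, 2027/08/19.
The last day of the revision period: 14 calendar days after 2027/08/19 is 2027/09/02.
The date termination becomes effective: 2027/09/02 + 90 days = 2027/12/01. 2027/12/01 is a Wednesday and is not a listed holiday, so no roll-forward applies.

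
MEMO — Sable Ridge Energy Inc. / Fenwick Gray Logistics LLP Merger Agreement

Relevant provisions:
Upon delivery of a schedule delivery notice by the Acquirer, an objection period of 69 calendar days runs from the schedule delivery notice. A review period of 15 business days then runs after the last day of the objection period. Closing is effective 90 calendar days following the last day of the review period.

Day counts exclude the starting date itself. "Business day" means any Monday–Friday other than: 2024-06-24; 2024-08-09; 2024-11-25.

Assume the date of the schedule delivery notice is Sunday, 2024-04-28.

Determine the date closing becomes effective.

2024-10-24

Adding 69 calendar days to 2024-04-28 gives 2024-07-06, which is the last day of the objection period.
From Saturday, 2024-07-06, 15 business days (Jul 8, Jul 9, Jul 10, Jul 11, …, Jul 24, Jul 25, Jul 26, skipping weekends) brings us to Friday, 2024-07-26, which is the last day of the review period.
Adding 90 calendar days to 2024-07-26 gives 2024-10-24, which is the date closing becomes effective.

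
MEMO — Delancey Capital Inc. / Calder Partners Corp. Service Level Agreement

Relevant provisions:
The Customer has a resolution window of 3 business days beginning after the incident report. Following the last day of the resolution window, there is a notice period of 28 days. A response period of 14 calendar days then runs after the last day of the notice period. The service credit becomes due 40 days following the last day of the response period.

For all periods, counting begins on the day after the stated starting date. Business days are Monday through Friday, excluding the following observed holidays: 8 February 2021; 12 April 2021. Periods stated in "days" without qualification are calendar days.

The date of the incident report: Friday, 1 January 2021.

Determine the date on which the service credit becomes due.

29 March 2021

From Friday, 1 January 2021, 3 business days (Jan 4, Jan 5, Jan 6, skipping weekends) brings us to Wednesday, 6 January 2021, which is the last day of the resolution window.
Adding 28 calendar days to 6 January 2021 gives 3 February 2021, which is the last day of the notice period.
The last day of the response period: 14 calendar days after 3 February 2021 is 17 February 2021.
Adding 40 calendar days to 17 February 2021 gives 29 March 2021, which is the date on which the service credit becomes due.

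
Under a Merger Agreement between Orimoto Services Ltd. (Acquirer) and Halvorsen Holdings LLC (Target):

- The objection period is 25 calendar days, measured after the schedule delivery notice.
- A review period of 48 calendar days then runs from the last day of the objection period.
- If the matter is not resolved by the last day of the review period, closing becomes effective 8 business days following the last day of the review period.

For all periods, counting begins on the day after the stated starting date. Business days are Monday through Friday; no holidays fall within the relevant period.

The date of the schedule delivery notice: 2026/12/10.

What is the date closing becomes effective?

Adding 25 calendar days to 2026/12/10 gives 2027/01/04, which is the last day of the objection period.
Adding 48 calendar days to 2027/01/04 gives 2027/02/21, which is the last day of the review period.
The date closing becomes effective: 8 business days after Sunday, 2027/02/21, skipping weekends — Feb 22, Feb 23, Feb 24, Feb 25, Feb 26, Mar 1, Mar 2, Mar 3 — lands on Wednesday, 2027/03/03.

2027/03/03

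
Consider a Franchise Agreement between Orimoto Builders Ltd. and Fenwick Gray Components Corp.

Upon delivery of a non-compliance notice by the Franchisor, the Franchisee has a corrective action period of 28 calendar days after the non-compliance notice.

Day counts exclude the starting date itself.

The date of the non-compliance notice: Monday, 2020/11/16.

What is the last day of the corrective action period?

2020/12/14

The last day of the corrective action period: 28 calendar days after 2020/11/16 is 2020/12/14.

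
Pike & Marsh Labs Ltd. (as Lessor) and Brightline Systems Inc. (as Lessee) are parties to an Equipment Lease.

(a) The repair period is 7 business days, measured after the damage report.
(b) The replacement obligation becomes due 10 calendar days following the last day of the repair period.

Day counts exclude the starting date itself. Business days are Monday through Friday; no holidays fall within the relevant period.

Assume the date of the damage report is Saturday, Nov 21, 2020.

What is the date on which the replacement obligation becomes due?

Dec 11, 2020

The last day of the repair period: counting 7 business days from Saturday, Nov 21, 2020 (Nov 23, Nov 24, Nov 25, Nov 26, Nov 27, Nov 30, Dec 1, skipping weekends) reaches Tuesday, Dec 1, 2020.
The date on which the replacement obligation becomes due: 10 calendar days after Dec 1, 2020 is Dec 11, 2020.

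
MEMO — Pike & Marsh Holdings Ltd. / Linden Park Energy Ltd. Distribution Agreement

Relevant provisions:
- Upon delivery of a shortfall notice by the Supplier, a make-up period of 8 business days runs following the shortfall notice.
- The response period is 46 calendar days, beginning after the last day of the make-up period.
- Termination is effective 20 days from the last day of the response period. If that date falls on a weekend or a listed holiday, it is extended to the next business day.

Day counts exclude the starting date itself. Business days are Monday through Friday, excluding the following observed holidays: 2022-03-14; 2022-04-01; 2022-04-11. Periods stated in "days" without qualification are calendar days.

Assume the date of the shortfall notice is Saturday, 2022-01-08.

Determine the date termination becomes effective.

The last day of the make-up period: counting 8 business days from Saturday, 2022-01-08 (Jan 10, Jan 11, Jan 12, Jan 13, Jan 14, Jan 17, Jan 18, Jan 19, skipping weekends) reaches Wednesday, 2022-01-19.
The last day of the response period: 46 calendar days after 2022-01-19 is 2022-03-06.
The date termination becomes effective: 20 calendar days after 2022-03-06 is 2022-03-26. That falls on a Saturday, so it rolls to the next business day, Monday, 2022-03-28.

2022-03-28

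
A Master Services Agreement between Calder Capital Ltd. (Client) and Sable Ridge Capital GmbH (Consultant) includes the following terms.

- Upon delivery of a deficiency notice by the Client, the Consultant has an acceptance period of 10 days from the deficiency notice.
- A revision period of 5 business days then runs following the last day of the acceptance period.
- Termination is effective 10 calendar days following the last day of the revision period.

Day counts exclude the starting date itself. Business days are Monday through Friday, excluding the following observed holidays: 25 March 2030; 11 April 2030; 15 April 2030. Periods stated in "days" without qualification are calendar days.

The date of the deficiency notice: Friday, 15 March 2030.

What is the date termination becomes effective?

11 April 2030

Adding 10 calendar days to 15 March 2030 gives 25 March 2030, which is the last day of the acceptance period.
The last day of the revision period: counting 5 business days from Monday, 25 March 2030 (Mar 26, Mar 27, Mar 28, Mar 29, Apr 1, skipping weekends) reaches Monday, 1 April 2030.
The date termination becomes effective: 1 April 2030 + 10 days = 11 April 2030.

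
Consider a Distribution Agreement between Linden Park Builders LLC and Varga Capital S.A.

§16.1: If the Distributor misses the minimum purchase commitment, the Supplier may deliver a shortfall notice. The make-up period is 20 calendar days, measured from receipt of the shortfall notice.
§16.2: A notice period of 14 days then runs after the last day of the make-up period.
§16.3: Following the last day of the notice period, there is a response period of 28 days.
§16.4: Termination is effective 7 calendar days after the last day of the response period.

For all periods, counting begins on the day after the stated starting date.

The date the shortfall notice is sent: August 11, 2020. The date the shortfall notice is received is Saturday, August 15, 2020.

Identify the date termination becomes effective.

Adding 20 calendar days to August 15, 2020 gives September 4, 2020, which is the last day of the make-up period.
The last day of the notice period: 14 calendar days after September 4, 2020 is September 18, 2020.
The last day of the response period: September 18, 2020 + 28 days = October 16, 2020.
The date termination becomes effective: October 16, 2020 + 7 days = October 23, 2020.

October 23, 2020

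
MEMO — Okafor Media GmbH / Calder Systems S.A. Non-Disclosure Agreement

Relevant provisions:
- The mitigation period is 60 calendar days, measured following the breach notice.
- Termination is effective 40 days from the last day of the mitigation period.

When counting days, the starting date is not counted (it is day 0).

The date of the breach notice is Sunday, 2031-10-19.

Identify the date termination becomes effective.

Adding 60 calendar days to 2031-10-19 gives 2031-12-18, which is the last day of the mitigation period.
The date termination becomes effective: 2031-12-18 + 40 days = 2032-01-27.

2032-01-27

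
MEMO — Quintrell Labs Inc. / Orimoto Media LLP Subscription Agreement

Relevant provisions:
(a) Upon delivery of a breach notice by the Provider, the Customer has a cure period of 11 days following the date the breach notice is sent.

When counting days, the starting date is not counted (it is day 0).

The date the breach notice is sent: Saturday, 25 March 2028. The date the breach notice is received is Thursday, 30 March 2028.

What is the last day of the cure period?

The last day of the cure period: 25 March 2028 + 11 days = 5 April 2028.

5 April 2028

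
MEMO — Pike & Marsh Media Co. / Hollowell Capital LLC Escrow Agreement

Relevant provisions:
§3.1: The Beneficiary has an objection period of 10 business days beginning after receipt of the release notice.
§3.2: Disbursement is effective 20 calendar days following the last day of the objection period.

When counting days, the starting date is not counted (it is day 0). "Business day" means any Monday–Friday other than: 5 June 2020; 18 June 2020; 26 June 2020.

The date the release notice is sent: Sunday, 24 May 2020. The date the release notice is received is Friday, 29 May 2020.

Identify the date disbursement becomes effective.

5 July 2020

From Friday, 29 May 2020, 10 business days (Jun 1, Jun 2, Jun 3, Jun 4, Jun 8, Jun 9, Jun 10, Jun 11, Jun 12, Jun 15, skipping weekends and the listed holiday on Jun 5) brings us to Monday, 15 June 2020, which is the last day of the objection period.
The date disbursement becomes effective: 15 June 2020 + 20 days = 5 July 2020.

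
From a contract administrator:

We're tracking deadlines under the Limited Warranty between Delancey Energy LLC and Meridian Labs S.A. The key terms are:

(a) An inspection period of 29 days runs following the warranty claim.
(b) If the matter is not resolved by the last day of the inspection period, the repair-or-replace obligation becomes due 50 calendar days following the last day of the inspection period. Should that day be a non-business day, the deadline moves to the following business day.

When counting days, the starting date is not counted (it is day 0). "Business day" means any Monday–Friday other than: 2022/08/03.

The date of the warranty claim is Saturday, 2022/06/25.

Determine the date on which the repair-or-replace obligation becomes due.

The last day of the inspection period: 29 calendar days after 2022/06/25 is 2022/07/24.
The date on which the repair-or-replace obligation becomes due: 2022/07/24 + 50 days = 2022/09/12. 2022/09/12 is a Monday and is not a listed holiday, so no roll-forward applies.

2022/09/12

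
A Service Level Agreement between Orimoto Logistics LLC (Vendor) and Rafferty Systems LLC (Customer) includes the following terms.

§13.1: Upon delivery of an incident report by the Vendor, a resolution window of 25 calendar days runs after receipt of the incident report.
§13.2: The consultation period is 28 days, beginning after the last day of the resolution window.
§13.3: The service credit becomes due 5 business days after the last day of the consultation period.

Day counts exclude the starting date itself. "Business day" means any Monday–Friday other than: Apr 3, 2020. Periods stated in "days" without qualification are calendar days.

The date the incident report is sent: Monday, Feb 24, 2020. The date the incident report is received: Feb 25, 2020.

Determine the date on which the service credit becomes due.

Apr 24, 2020

The last day of the resolution window: 25 calendar days after Feb 25, 2020 is Mar 21, 2020.
The last day of the consultation period: 28 calendar days after Mar 21, 2020 is Apr 18, 2020.
The date on which the service credit becomes due: 5 business days after Saturday, Apr 18, 2020, skipping weekends — Apr 20, Apr 21, Apr 22, Apr 23, Apr 24 — lands on Friday, Apr 24, 2020.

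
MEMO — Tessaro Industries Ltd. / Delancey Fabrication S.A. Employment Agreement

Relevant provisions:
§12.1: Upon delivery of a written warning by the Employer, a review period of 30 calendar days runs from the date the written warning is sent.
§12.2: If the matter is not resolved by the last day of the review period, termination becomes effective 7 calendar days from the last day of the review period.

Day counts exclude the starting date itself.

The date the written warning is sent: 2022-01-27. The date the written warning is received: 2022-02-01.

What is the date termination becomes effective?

2022-03-05

The last day of the review period: 30 calendar days after 2022-01-27 is 2022-02-26.
The date termination becomes effective: 2022-02-26 + 7 days = 2022-03-05.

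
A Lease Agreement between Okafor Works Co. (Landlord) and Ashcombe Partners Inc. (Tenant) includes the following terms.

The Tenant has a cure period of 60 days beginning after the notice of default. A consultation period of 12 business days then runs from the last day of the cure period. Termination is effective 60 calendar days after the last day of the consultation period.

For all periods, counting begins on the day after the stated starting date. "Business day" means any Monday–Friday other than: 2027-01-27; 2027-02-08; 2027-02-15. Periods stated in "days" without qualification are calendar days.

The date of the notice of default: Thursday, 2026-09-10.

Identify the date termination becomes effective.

The last day of the cure period: 60 calendar days after 2026-09-10 is 2026-11-09.
The last day of the consultation period: counting 12 business days from Monday, 2026-11-09 (Nov 10, Nov 11, Nov 12, Nov 13, …, Nov 23, Nov 24, Nov 25, skipping weekends) reaches Wednesday, 2026-11-25.
The date termination becomes effective: 2026-11-25 + 60 days = 2027-01-24.

2027-01-24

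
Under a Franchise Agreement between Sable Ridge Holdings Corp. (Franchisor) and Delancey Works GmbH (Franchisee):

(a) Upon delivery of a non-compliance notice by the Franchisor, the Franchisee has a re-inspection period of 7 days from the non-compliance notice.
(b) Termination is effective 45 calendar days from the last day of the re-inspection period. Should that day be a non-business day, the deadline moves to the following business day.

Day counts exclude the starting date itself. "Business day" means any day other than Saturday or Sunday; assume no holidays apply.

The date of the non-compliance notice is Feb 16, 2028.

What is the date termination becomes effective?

Adding 7 calendar days to Feb 16, 2028 gives Feb 23, 2028, which is the last day of the re-inspection period.
Adding 45 calendar days to Feb 23, 2028 gives Apr 8, 2028, which is the date termination becomes effective. That falls on a Saturday, so it rolls to the next business day, Monday, Apr 10, 2028.

Apr 10, 2028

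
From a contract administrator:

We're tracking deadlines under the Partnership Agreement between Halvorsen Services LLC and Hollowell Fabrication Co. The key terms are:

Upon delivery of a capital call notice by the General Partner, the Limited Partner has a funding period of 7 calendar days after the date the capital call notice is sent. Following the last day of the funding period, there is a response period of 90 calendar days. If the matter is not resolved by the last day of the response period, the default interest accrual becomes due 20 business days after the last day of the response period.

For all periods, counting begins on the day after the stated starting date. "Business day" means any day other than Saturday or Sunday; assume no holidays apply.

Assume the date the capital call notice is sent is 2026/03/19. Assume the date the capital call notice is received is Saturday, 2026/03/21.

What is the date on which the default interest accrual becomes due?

2026/07/22

Adding 7 calendar days to 2026/03/19 gives 2026/03/26, which is the last day of the funding period.
Adding 90 calendar days to 2026/03/26 gives 2026/06/24, which is the last day of the response period.
The date on which the default interest accrual becomes due: 20 business days after Wednesday, 2026/06/24, skipping weekends — Jun 25, Jun 26, Jun 29, Jun 30, …, Jul 20, Jul 21, Jul 22 — lands on Wednesday, 2026/07/22.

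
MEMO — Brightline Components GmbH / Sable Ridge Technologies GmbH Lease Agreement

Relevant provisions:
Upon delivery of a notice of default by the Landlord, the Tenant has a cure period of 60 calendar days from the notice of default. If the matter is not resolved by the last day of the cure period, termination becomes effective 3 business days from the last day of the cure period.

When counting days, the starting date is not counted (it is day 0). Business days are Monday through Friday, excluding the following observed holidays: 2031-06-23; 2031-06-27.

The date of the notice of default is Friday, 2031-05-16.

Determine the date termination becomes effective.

2031-07-18

Adding 60 calendar days to 2031-05-16 gives 2031-07-15, which is the last day of the cure period.
From Tuesday, 2031-07-15, 3 business days (Jul 16, Jul 17, Jul 18, skipping weekends) brings us to Friday, 2031-07-18, which is the date termination becomes effective.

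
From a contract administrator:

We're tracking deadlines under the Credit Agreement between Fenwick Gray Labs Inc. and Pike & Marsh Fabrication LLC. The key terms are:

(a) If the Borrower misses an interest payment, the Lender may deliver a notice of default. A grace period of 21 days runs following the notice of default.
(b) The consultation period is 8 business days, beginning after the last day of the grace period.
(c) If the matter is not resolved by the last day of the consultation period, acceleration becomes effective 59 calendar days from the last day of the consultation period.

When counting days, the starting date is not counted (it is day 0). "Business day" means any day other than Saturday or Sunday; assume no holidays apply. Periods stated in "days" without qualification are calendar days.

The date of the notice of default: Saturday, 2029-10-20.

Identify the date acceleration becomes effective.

Adding 21 calendar days to 2029-10-20 gives 2029-11-10, which is the last day of the grace period.
From Saturday, 2029-11-10, 8 business days (Nov 12, Nov 13, Nov 14, Nov 15, Nov 16, Nov 19, Nov 20, Nov 21, skipping weekends) brings us to Wednesday, 2029-11-21, which is the last day of the consultation period.
The date acceleration becomes effective: 59 calendar days after 2029-11-21 is 2030-01-19.

2030-01-19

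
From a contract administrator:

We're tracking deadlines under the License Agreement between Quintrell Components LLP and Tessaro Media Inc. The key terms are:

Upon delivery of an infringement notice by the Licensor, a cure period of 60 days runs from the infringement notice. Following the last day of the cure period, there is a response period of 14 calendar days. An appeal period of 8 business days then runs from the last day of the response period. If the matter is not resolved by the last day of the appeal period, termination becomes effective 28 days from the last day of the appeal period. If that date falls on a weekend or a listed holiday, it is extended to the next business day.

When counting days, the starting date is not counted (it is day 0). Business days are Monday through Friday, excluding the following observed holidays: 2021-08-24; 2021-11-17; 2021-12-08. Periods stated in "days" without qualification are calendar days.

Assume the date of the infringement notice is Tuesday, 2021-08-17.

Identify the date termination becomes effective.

2021-12-09

Adding 60 calendar days to 2021-08-17 gives 2021-10-16, which is the last day of the cure period.
Adding 14 calendar days to 2021-10-16 gives 2021-10-30, which is the last day of the response period.
From Saturday, 2021-10-30, 8 business days (Nov 1, Nov 2, Nov 3, Nov 4, Nov 5, Nov 8, Nov 9, Nov 10, skipping weekends) brings us to Wednesday, 2021-11-10, which is the last day of the appeal period.
Adding 28 calendar days to 2021-11-10 gives 2021-12-08, which is the date termination becomes effective. That falls on Wednesday, a listed holiday, so it rolls to the next business day, Thursday, 2021-12-09.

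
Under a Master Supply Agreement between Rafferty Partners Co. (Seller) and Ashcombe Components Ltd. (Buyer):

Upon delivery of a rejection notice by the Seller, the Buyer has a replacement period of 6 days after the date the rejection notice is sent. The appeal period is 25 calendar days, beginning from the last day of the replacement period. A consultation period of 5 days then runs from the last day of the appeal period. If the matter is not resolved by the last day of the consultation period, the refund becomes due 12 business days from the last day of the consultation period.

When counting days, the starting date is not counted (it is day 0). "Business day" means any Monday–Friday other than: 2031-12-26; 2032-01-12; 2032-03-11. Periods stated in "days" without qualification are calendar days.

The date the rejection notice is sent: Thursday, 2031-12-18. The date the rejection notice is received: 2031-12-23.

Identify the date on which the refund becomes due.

2032-02-10

The last day of the replacement period: 6 calendar days after 2031-12-18 is 2031-12-24.
The last day of the appeal period: 2031-12-24 + 25 days = 2032-01-18.
The last day of the consultation period: 2032-01-18 + 5 days = 2032-01-23.
The date on which the refund becomes due: counting 12 business days from Friday, 2032-01-23 (Jan 26, Jan 27, Jan 28, Jan 29, …, Feb 6, Feb 9, Feb 10, skipping weekends) reaches Tuesday, 2032-02-10.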